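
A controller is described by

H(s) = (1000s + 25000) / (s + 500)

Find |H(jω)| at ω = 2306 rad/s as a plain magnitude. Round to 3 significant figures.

Substitute s = j2306:
Numerator: 1000(j2306) + 25000 = 25000 + j2306000
Denominator: (j2306) + 500 = 500 + j2306
|N| = √(25000² + 2306000²) ≈ 2.3061e+06, ∠N ≈ 89.38°
|D| = √(500² + 2306²) ≈ 2359.6, ∠D ≈ 77.77°
|H| = 2.3061e+06 / 2359.6 ≈ 977.33

977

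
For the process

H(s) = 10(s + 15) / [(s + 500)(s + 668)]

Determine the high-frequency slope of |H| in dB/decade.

-20 dB/decade

Each pole contributes −20 dB/decade at high frequency; each zero contributes +20 dB/decade.
Net: 1 zero(s) − 2 pole(s) → -20 dB/decade.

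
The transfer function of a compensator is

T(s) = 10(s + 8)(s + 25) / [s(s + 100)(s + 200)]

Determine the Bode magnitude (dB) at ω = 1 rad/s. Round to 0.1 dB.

At s = jω = j1:
zero (s+8): 8 + j1 → |·| = √(8²+1²) = √65 ≈ 8.0623, ∠ = arctan(1/8) ≈ 7.13°
zero (s+25): 25 + j1 → |·| = √(25²+1²) = √626 ≈ 25.02, ∠ = arctan(1/25) ≈ 2.29°
pole (s+100): 100 + j1 → |·| = √(100²+1²) = √10001 ≈ 100, ∠ = arctan(1/100) ≈ 0.57°
pole (s+200): 200 + j1 → |·| = √(200²+1²) = √40001 ≈ 200, ∠ = arctan(1/200) ≈ 0.29°
pole at origin: |s| = 1, ∠ = 90.00° (in denominator)
|T| = 10 · 201.72 / 20000 ≈ 0.10086
Gain = 20 log₁₀(0.10086) ≈ -19.93 dB

-19.9 dB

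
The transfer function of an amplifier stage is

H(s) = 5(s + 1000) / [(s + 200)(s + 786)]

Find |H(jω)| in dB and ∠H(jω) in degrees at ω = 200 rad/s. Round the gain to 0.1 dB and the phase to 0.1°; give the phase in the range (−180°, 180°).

At s = jω = j200:
zero (s+1000): 1000 + j200 → |·| = √(1000²+200²) = √1040000 ≈ 1019.8, ∠ = arctan(200/1000) ≈ 11.31°
pole (s+200): 200 + j200 → |·| = √(200²+200²) = √80000 ≈ 282.84, ∠ = arctan(200/200) ≈ 45.00°
pole (s+786): 786 + j200 → |·| = √(786²+200²) = √657796 ≈ 811.05, ∠ = arctan(200/786) ≈ 14.28°
|H| = 5 · 1019.8 / 2.294e+05 ≈ 0.022228
Gain = 20 log₁₀(0.022228) ≈ -33.06 dB
∠H = 11.31° − 59.28° = -47.97°

-33.1 dB, -48.0°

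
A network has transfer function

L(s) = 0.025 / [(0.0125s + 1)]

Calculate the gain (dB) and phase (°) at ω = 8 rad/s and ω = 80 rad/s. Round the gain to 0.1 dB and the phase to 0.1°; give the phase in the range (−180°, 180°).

ω = 8: -32.1 dB, -5.7°; ω = 80: -35.1 dB, -45.0°

At ω = 8 rad/s:
pole (1 + j8·0.0125) = 1 + j0.1 → |·| ≈ 1.005, ∠ ≈ 5.71°
|L| = 0.025 · 1 / (1.005) ≈ 0.024876
Gain = 20 log₁₀(0.024876) ≈ -32.08 dB
∠L = (0°) − (5.71°) = -5.71°

At ω = 80 rad/s:
pole (1 + j80·0.0125) = 1 + j1 → |·| ≈ 1.4142, ∠ ≈ 45.00°
|L| = 0.025 · 1 / (1.4142) ≈ 0.017678
Gain = 20 log₁₀(0.017678) ≈ -35.05 dB
∠L = (0°) − (45.00°) = -45.00°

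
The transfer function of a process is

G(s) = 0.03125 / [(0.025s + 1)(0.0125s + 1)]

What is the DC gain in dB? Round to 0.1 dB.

-30.1 dB

G(0) = 0.03125 · 1 / 1 = 0.03125
20 log₁₀(0.03125) ≈ -30.10 dB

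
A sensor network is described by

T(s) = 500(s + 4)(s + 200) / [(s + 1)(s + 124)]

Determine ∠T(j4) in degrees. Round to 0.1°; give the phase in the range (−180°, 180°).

At s = jω = j4:
zero (s+4): 4 + j4 → |·| = √(4²+4²) = √32 ≈ 5.6569, ∠ = arctan(4/4) ≈ 45.00°
zero (s+200): 200 + j4 → |·| = √(200²+4²) = √40016 ≈ 200.04, ∠ = arctan(4/200) ≈ 1.15°
pole (s+1): 1 + j4 → |·| = √(1²+4²) = √17 ≈ 4.1231, ∠ = arctan(4/1) ≈ 75.96°
pole (s+124): 124 + j4 → |·| = √(124²+4²) = √15392 ≈ 124.06, ∠ = arctan(4/124) ≈ 1.85°
∠T = 46.15° − 77.81° = -31.66°

-31.7°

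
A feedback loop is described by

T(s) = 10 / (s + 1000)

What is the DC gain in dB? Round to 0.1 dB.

-40.0 dB

T(0) = 10 / (1000) = 0.01
20 log₁₀(0.01) ≈ -40.00 dB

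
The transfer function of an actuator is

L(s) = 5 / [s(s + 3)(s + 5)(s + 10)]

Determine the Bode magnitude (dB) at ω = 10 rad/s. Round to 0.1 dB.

-70.4 dB

At s = jω = j10:
pole (s+3): 3 + j10 → |·| = √(3²+10²) = √109 ≈ 10.44, ∠ = arctan(10/3) ≈ 73.30°
pole (s+5): 5 + j10 → |·| = √(5²+10²) = √125 ≈ 11.18, ∠ = arctan(10/5) ≈ 63.43°
pole (s+10): 10 + j10 → |·| = √(10²+10²) = √200 ≈ 14.142, ∠ = arctan(10/10) ≈ 45.00°
pole at origin: |s| = 10, ∠ = 90.00° (in denominator)
|L| = 5 / 16506 ≈ 0.00030292
Gain = 20 log₁₀(0.00030292) ≈ -70.37 dB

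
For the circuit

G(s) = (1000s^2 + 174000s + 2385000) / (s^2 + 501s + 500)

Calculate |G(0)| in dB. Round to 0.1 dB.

73.6 dB

G(0) = 2385000 / 500 = 4770
20 log₁₀(4770) ≈ 73.57 dB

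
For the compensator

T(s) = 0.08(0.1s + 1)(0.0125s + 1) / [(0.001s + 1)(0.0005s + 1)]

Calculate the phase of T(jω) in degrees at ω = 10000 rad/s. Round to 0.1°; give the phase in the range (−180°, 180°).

16.5°

At ω = 10000 rad/s:
zero (1 + j10000·0.1) = 1 + j1000 → |·| ≈ 1000, ∠ ≈ 89.94°
zero (1 + j10000·0.0125) = 1 + j125 → |·| ≈ 125, ∠ ≈ 89.54°
pole (1 + j10000·0.001) = 1 + j10 → |·| ≈ 10.05, ∠ ≈ 84.29°
pole (1 + j10000·0.0005) = 1 + j5 → |·| ≈ 5.099, ∠ ≈ 78.69°
∠T = (89.94° + 89.54°) − (84.29° + 78.69°) = 16.50°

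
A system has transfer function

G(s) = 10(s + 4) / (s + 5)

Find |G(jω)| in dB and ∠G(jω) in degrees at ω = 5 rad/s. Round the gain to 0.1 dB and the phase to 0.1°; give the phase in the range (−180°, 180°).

19.1 dB, 6.3°

At s = jω = j5:
zero (s+4): 4 + j5 → |·| = √(4²+5²) = √41 ≈ 6.4031, ∠ = arctan(5/4) ≈ 51.34°
pole (s+5): 5 + j5 → |·| = √(5²+5²) = √50 ≈ 7.0711, ∠ = arctan(5/5) ≈ 45.00°
|G| = 10 · 6.4031 / 7.0711 ≈ 9.0553
Gain = 20 log₁₀(9.0553) ≈ 19.14 dB
∠G = 51.34° − 45.00° = 6.34°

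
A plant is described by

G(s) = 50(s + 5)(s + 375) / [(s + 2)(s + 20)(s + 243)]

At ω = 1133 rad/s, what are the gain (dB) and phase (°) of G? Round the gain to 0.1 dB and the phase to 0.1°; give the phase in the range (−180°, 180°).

-26.9 dB, -95.3°

At s = jω = j1133:
zero (s+5): 5 + j1133 → |·| = √(5²+1133²) = √1283714 ≈ 1133, ∠ = arctan(1133/5) ≈ 89.75°
zero (s+375): 375 + j1133 → |·| = √(375²+1133²) = √1424314 ≈ 1193.4, ∠ = arctan(1133/375) ≈ 71.69°
pole (s+2): 2 + j1133 → |·| = √(2²+1133²) = √1283693 ≈ 1133, ∠ = arctan(1133/2) ≈ 89.90°
pole (s+20): 20 + j1133 → |·| = √(20²+1133²) = √1284089 ≈ 1133.2, ∠ = arctan(1133/20) ≈ 88.99°
pole (s+243): 243 + j1133 → |·| = √(243²+1133²) = √1342738 ≈ 1158.8, ∠ = arctan(1133/243) ≈ 77.89°
|G| = 50 · 1.3521e+06 / 1.4878e+09 ≈ 0.04544
Gain = 20 log₁₀(0.04544) ≈ -26.85 dB
∠G = 161.44° − 256.78° = -95.34°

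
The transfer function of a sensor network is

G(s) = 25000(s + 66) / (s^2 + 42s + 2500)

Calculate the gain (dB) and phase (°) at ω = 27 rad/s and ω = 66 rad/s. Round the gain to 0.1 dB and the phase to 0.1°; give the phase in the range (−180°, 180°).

At s = jω = j27:
zero (s+66): 66 + j27 → |·| = √(66²+27²) = √5085 ≈ 71.309, ∠ = arctan(27/66) ≈ 22.25°
quadratic: (j27)² + 42·j27 + 2500 = 1771 + j1134 → |·| ≈ 2102.9, ∠ ≈ 32.63°
|G| = 25000 · 71.309 / 2102.9 ≈ 847.75
Gain = 20 log₁₀(847.75) ≈ 58.57 dB
∠G = 22.25° − 32.63° = -10.38°

At s = jω = j66:
zero (s+66): 66 + j66 → |·| = √(66²+66²) = √8712 ≈ 93.338, ∠ = arctan(66/66) ≈ 45.00°
quadratic: (j66)² + 42·j66 + 2500 = -1856 + j2772 → |·| ≈ 3336, ∠ ≈ 123.80°
|G| = 25000 · 93.338 / 3336 ≈ 699.48
Gain = 20 log₁₀(699.48) ≈ 56.90 dB
∠G = 45.00° − 123.80° = -78.80°

ω = 27: 58.6 dB, -10.4°; ω = 66: 56.9 dB, -78.8°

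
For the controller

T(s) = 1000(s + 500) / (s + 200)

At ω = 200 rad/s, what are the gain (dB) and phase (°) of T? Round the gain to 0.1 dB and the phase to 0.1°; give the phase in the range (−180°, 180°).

65.6 dB, -23.2°

At s = jω = j200:
zero (s+500): 500 + j200 → |·| = √(500²+200²) = √290000 ≈ 538.52, ∠ = arctan(200/500) ≈ 21.80°
pole (s+200): 200 + j200 → |·| = √(200²+200²) = √80000 ≈ 282.84, ∠ = arctan(200/200) ≈ 45.00°
|T| = 1000 · 538.52 / 282.84 ≈ 1904
Gain = 20 log₁₀(1904) ≈ 65.59 dB
∠T = 21.80° − 45.00° = -23.20°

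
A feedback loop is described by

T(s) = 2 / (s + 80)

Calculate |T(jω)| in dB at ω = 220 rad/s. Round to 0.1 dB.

At s = jω = j220:
pole (s+80): 80 + j220 → |·| = √(80²+220²) = √54800 ≈ 234.09, ∠ = arctan(220/80) ≈ 70.02°
|T| = 2 / 234.09 ≈ 0.0085437
Gain = 20 log₁₀(0.0085437) ≈ -41.37 dB

-41.4 dB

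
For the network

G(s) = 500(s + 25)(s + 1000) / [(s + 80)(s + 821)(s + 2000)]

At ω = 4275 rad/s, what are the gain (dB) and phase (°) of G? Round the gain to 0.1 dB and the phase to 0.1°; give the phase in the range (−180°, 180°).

At s = jω = j4275:
zero (s+25): 25 + j4275 → |·| = √(25²+4275²) = √18276250 ≈ 4275.1, ∠ = arctan(4275/25) ≈ 89.66°
zero (s+1000): 1000 + j4275 → |·| = √(1000²+4275²) = √19275625 ≈ 4390.4, ∠ = arctan(4275/1000) ≈ 76.83°
pole (s+80): 80 + j4275 → |·| = √(80²+4275²) = √18282025 ≈ 4275.7, ∠ = arctan(4275/80) ≈ 88.93°
pole (s+821): 821 + j4275 → |·| = √(821²+4275²) = √18949666 ≈ 4353.1, ∠ = arctan(4275/821) ≈ 79.13°
pole (s+2000): 2000 + j4275 → |·| = √(2000²+4275²) = √22275625 ≈ 4719.7, ∠ = arctan(4275/2000) ≈ 64.93°
|G| = 500 · 1.8769e+07 / 8.7846e+10 ≈ 0.10683
Gain = 20 log₁₀(0.10683) ≈ -19.43 dB
∠G = 166.49° − 232.99° = -66.50°

-19.4 dB, -66.5°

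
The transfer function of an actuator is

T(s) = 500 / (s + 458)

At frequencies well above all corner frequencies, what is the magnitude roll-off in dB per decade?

Each pole contributes −20 dB/decade at high frequency; each zero contributes +20 dB/decade.
Net: 0 zero(s) − 1 pole(s) → -20 dB/decade.

-20 dB/decade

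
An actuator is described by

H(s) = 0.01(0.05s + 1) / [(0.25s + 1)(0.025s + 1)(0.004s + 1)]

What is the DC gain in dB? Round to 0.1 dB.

-40.0 dB

H(0) = 0.01 · 1 / 1 = 0.01
20 log₁₀(0.01) ≈ -40.00 dB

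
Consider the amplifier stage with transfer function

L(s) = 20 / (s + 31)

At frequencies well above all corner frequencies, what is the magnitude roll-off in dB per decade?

-20 dB/decade

Each pole contributes −20 dB/decade at high frequency; each zero contributes +20 dB/decade.
Net: 0 zero(s) − 1 pole(s) → -20 dB/decade.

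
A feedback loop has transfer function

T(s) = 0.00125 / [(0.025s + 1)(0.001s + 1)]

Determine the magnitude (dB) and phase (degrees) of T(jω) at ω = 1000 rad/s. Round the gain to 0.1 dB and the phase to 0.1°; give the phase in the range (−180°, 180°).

-89.0 dB, -132.7°

At ω = 1000 rad/s:
pole (1 + j1000·0.025) = 1 + j25 → |·| ≈ 25.02, ∠ ≈ 87.71°
pole (1 + j1000·0.001) = 1 + j1 → |·| ≈ 1.4142, ∠ ≈ 45.00°
|T| = 0.00125 · 1 / (25.02 · 1.4142) ≈ 3.5327e-05
Gain = 20 log₁₀(3.5327e-05) ≈ -89.04 dB
∠T = (0°) − (87.71° + 45.00°) = -132.71°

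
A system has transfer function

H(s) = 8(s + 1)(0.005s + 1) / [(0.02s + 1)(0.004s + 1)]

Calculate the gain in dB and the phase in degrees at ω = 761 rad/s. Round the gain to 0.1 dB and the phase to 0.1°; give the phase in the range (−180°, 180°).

At ω = 761 rad/s:
zero (1 + j761·1) = 1 + j761 → |·| ≈ 761, ∠ ≈ 89.92°
zero (1 + j761·0.005) = 1 + j3.805 → |·| ≈ 3.9342, ∠ ≈ 75.27°
pole (1 + j761·0.02) = 1 + j15.22 → |·| ≈ 15.253, ∠ ≈ 86.24°
pole (1 + j761·0.004) = 1 + j3.044 → |·| ≈ 3.204, ∠ ≈ 71.81°
|H| = 8 · 761 · 3.9342 / (15.253 · 3.204) ≈ 490.1
Gain = 20 log₁₀(490.1) ≈ 53.81 dB
∠H = (89.92° + 75.27°) − (86.24° + 71.81°) = 7.14°

53.8 dB, 7.1°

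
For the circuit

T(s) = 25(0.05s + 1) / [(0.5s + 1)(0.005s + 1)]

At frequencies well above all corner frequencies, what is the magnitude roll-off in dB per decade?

-20 dB/decade

Each pole contributes −20 dB/decade at high frequency; each zero contributes +20 dB/decade.
Net: 1 zero(s) − 2 pole(s) → -20 dB/decade.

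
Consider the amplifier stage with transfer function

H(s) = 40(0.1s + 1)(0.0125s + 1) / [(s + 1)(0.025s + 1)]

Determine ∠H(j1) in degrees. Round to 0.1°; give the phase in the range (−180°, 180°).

-40.0°

At ω = 1 rad/s:
zero (1 + j1·0.1) = 1 + j0.1 → |·| ≈ 1.005, ∠ ≈ 5.71°
zero (1 + j1·0.0125) = 1 + j0.0125 → |·| ≈ 1.0001, ∠ ≈ 0.72°
pole (1 + j1·1) = 1 + j1 → |·| ≈ 1.4142, ∠ ≈ 45.00°
pole (1 + j1·0.025) = 1 + j0.025 → |·| ≈ 1.0003, ∠ ≈ 1.43°
∠H = (5.71° + 0.72°) − (45.00° + 1.43°) = -40.00°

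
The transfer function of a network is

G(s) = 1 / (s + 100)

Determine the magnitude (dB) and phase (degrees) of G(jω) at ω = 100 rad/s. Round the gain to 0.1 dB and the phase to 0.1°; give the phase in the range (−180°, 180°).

At s = jω = j100:
pole (s+100): 100 + j100 → |·| = √(100²+100²) = √20000 ≈ 141.42, ∠ = arctan(100/100) ≈ 45.00°
|G| = 1 / 141.42 ≈ 0.0070711
Gain = 20 log₁₀(0.0070711) ≈ -43.01 dB
∠G = 0.00° − 45.00° = -45.00°

-43.0 dB, -45.0°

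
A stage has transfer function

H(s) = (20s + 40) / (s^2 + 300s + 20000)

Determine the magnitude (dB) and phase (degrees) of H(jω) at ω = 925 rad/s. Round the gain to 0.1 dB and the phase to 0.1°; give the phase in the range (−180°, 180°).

Substitute s = j925:
Numerator: 20(j925) + 40 = 40 + j18500
Denominator: (j925)^2 + 300(j925) + 20000 = -835625 + j277500
|N| = √(40² + 18500²) ≈ 18500, ∠N ≈ 89.88°
|D| = √(835625² + 277500²) ≈ 8.805e+05, ∠D ≈ 161.63°
|H| = 18500 / 8.805e+05 ≈ 0.021011
Gain = 20 log₁₀(0.021011) ≈ -33.55 dB
∠H = 89.88° − 161.63° = -71.75°

-33.6 dB, -71.8°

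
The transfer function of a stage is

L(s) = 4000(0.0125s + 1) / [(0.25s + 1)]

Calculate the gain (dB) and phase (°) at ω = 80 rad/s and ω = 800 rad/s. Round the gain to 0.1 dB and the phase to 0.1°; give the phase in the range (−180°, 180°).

At ω = 80 rad/s:
zero (1 + j80·0.0125) = 1 + j1 → |·| ≈ 1.4142, ∠ ≈ 45.00°
pole (1 + j80·0.25) = 1 + j20 → |·| ≈ 20.025, ∠ ≈ 87.14°
|L| = 4000 · 1.4142 / (20.025) ≈ 282.49
Gain = 20 log₁₀(282.49) ≈ 49.02 dB
∠L = (45.00°) − (87.14°) = -42.14°

At ω = 800 rad/s:
zero (1 + j800·0.0125) = 1 + j10 → |·| ≈ 10.05, ∠ ≈ 84.29°
pole (1 + j800·0.25) = 1 + j200 → |·| ≈ 200, ∠ ≈ 89.71°
|L| = 4000 · 10.05 / (200) ≈ 201
Gain = 20 log₁₀(201) ≈ 46.06 dB
∠L = (84.29°) − (89.71°) = -5.42°

ω = 80: 49.0 dB, -42.1°; ω = 800: 46.1 dB, -5.4°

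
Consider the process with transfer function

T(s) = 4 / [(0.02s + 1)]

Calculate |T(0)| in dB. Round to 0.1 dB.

T(0) = 4 · 1 / 1 = 4
20 log₁₀(4) ≈ 12.04 dB

12.0 dB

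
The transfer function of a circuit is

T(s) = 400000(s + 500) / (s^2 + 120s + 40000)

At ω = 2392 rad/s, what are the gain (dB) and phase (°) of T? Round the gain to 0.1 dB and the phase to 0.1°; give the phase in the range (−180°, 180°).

44.7 dB, -98.9°

At s = jω = j2392:
zero (s+500): 500 + j2392 → |·| = √(500²+2392²) = √5971664 ≈ 2443.7, ∠ = arctan(2392/500) ≈ 78.19°
quadratic: (j2392)² + 120·j2392 + 40000 = -5681664 + j287040 → |·| ≈ 5.6889e+06, ∠ ≈ 177.11°
|T| = 400000 · 2443.7 / 5.6889e+06 ≈ 171.82
Gain = 20 log₁₀(171.82) ≈ 44.70 dB
∠T = 78.19° − 177.11° = -98.92°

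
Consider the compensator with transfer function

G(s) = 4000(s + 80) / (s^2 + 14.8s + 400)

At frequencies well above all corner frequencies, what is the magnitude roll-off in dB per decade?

Each pole contributes −20 dB/decade at high frequency; each zero contributes +20 dB/decade.
Net: 1 zero(s) − 2 pole(s) → -20 dB/decade.

-20 dB/decade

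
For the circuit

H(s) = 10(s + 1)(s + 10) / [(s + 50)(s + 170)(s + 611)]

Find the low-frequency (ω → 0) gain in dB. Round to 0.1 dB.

H(0) = 10·1·10 / (50·170·611) ≈ 1.9255e-05
20 log₁₀(1.9255e-05) ≈ -94.31 dB

-94.3 dB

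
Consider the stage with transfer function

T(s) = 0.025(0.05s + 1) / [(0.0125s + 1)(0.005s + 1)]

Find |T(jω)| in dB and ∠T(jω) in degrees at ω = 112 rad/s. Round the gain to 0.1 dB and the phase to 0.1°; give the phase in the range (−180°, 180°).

-22.8 dB, -3.8°

At ω = 112 rad/s:
zero (1 + j112·0.05) = 1 + j5.6 → |·| ≈ 5.6886, ∠ ≈ 79.88°
pole (1 + j112·0.0125) = 1 + j1.4 → |·| ≈ 1.7205, ∠ ≈ 54.46°
pole (1 + j112·0.005) = 1 + j0.56 → |·| ≈ 1.1461, ∠ ≈ 29.25°
|T| = 0.025 · 5.6886 / (1.7205 · 1.1461) ≈ 0.072122
Gain = 20 log₁₀(0.072122) ≈ -22.84 dB
∠T = (79.88°) − (54.46° + 29.25°) = -3.83°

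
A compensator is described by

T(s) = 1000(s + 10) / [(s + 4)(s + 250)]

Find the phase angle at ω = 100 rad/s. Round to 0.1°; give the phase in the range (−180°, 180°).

At s = jω = j100:
zero (s+10): 10 + j100 → |·| = √(10²+100²) = √10100 ≈ 100.5, ∠ = arctan(100/10) ≈ 84.29°
pole (s+4): 4 + j100 → |·| = √(4²+100²) = √10016 ≈ 100.08, ∠ = arctan(100/4) ≈ 87.71°
pole (s+250): 250 + j100 → |·| = √(250²+100²) = √72500 ≈ 269.26, ∠ = arctan(100/250) ≈ 21.80°
∠T = 84.29° − 109.51° = -25.22°

-25.2°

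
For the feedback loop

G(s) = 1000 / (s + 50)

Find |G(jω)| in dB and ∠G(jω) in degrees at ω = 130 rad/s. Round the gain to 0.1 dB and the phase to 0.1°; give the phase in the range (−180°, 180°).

17.1 dB, -69.0°

At s = jω = j130:
pole (s+50): 50 + j130 → |·| = √(50²+130²) = √19400 ≈ 139.28, ∠ = arctan(130/50) ≈ 68.96°
|G| = 1000 / 139.28 ≈ 7.1798
Gain = 20 log₁₀(7.1798) ≈ 17.12 dB
∠G = 0.00° − 68.96° = -68.96°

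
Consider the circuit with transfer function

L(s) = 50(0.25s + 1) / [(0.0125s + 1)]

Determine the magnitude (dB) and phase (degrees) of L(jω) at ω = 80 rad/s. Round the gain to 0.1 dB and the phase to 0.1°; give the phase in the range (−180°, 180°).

57.0 dB, 42.1°

At ω = 80 rad/s:
zero (1 + j80·0.25) = 1 + j20 → |·| ≈ 20.025, ∠ ≈ 87.14°
pole (1 + j80·0.0125) = 1 + j1 → |·| ≈ 1.4142, ∠ ≈ 45.00°
|L| = 50 · 20.025 / (1.4142) ≈ 708
Gain = 20 log₁₀(708) ≈ 57.00 dB
∠L = (87.14°) − (45.00°) = 42.14°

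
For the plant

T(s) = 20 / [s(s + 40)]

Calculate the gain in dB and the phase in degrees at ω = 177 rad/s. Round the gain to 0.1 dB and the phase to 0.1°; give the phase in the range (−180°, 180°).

-64.1 dB, -167.3°

At s = jω = j177:
pole (s+40): 40 + j177 → |·| = √(40²+177²) = √32929 ≈ 181.46, ∠ = arctan(177/40) ≈ 77.27°
pole at origin: |s| = 177, ∠ = 90.00° (in denominator)
|T| = 20 / 32118 ≈ 0.0006227
Gain = 20 log₁₀(0.0006227) ≈ -64.11 dB
∠T = 0.00° − 167.27° = -167.27°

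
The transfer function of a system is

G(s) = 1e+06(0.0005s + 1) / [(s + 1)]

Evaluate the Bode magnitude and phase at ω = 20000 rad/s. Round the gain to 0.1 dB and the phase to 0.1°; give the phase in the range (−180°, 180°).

54.0 dB, -5.7°

At ω = 20000 rad/s:
zero (1 + j20000·0.0005) = 1 + j10 → |·| ≈ 10.05, ∠ ≈ 84.29°
pole (1 + j20000·1) = 1 + j20000 → |·| ≈ 20000, ∠ ≈ 90.00°
|G| = 1e+06 · 10.05 / (20000) ≈ 502.5
Gain = 20 log₁₀(502.5) ≈ 54.02 dB
∠G = (84.29°) − (90.00°) = -5.71°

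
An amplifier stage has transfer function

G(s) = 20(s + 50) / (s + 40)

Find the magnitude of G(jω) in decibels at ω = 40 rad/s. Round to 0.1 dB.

At s = jω = j40:
zero (s+50): 50 + j40 → |·| = √(50²+40²) = √4100 ≈ 64.031, ∠ = arctan(40/50) ≈ 38.66°
pole (s+40): 40 + j40 → |·| = √(40²+40²) = √3200 ≈ 56.569, ∠ = arctan(40/40) ≈ 45.00°
|G| = 20 · 64.031 / 56.569 ≈ 22.638
Gain = 20 log₁₀(22.638) ≈ 27.10 dB

27.1 dB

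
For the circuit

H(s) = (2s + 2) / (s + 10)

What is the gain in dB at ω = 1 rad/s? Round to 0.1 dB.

Substitute s = j1:
Numerator: 2(j1) + 2 = 2 + j2
Denominator: (j1) + 10 = 10 + j1
|N| = √(2² + 2²) ≈ 2.8284, ∠N ≈ 45.00°
|D| = √(10² + 1²) ≈ 10.05, ∠D ≈ 5.71°
|H| = 2.8284 / 10.05 ≈ 0.28143
Gain = 20 log₁₀(0.28143) ≈ -11.01 dB

-11.0 dB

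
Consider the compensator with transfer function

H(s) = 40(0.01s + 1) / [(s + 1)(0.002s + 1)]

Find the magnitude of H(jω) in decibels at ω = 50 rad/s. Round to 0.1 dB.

At ω = 50 rad/s:
zero (1 + j50·0.01) = 1 + j0.5 → |·| ≈ 1.118, ∠ ≈ 26.57°
pole (1 + j50·1) = 1 + j50 → |·| ≈ 50.01, ∠ ≈ 88.85°
pole (1 + j50·0.002) = 1 + j0.1 → |·| ≈ 1.005, ∠ ≈ 5.71°
|H| = 40 · 1.118 / (50.01 · 1.005) ≈ 0.88977
Gain = 20 log₁₀(0.88977) ≈ -1.01 dB

-1.0 dB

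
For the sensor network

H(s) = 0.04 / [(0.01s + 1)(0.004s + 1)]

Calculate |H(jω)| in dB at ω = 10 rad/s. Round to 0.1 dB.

At ω = 10 rad/s:
pole (1 + j10·0.01) = 1 + j0.1 → |·| ≈ 1.005, ∠ ≈ 5.71°
pole (1 + j10·0.004) = 1 + j0.04 → |·| ≈ 1.0008, ∠ ≈ 2.29°
|H| = 0.04 · 1 / (1.005 · 1.0008) ≈ 0.039769
Gain = 20 log₁₀(0.039769) ≈ -28.01 dB

-28.0 dB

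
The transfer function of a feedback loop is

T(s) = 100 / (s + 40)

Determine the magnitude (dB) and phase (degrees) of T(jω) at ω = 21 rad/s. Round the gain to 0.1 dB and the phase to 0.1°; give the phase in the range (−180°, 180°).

At s = jω = j21:
pole (s+40): 40 + j21 → |·| = √(40²+21²) = √2041 ≈ 45.177, ∠ = arctan(21/40) ≈ 27.70°
|T| = 100 / 45.177 ≈ 2.2135
Gain = 20 log₁₀(2.2135) ≈ 6.90 dB
∠T = 0.00° − 27.70° = -27.70°

6.9 dB, -27.7°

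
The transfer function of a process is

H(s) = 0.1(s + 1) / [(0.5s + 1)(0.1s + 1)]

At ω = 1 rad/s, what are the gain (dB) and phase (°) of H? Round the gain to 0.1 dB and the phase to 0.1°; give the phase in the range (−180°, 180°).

At ω = 1 rad/s:
zero (1 + j1·1) = 1 + j1 → |·| ≈ 1.4142, ∠ ≈ 45.00°
pole (1 + j1·0.5) = 1 + j0.5 → |·| ≈ 1.118, ∠ ≈ 26.57°
pole (1 + j1·0.1) = 1 + j0.1 → |·| ≈ 1.005, ∠ ≈ 5.71°
|H| = 0.1 · 1.4142 / (1.118 · 1.005) ≈ 0.12586
Gain = 20 log₁₀(0.12586) ≈ -18.00 dB
∠H = (45.00°) − (26.57° + 5.71°) = 12.72°

-18.0 dB, 12.7°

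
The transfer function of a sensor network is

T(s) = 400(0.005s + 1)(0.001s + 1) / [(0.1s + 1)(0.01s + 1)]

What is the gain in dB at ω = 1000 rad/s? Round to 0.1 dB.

9.2 dB

At ω = 1000 rad/s:
zero (1 + j1000·0.005) = 1 + j5 → |·| ≈ 5.099, ∠ ≈ 78.69°
zero (1 + j1000·0.001) = 1 + j1 → |·| ≈ 1.4142, ∠ ≈ 45.00°
pole (1 + j1000·0.1) = 1 + j100 → |·| ≈ 100, ∠ ≈ 89.43°
pole (1 + j1000·0.01) = 1 + j10 → |·| ≈ 10.05, ∠ ≈ 84.29°
|T| = 400 · 5.099 · 1.4142 / (100 · 10.05) ≈ 2.8701
Gain = 20 log₁₀(2.8701) ≈ 9.16 dB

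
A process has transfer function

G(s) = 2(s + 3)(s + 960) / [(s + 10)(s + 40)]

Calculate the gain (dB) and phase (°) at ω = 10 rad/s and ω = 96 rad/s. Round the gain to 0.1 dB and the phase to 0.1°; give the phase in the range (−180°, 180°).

At s = jω = j10:
zero (s+3): 3 + j10 → |·| = √(3²+10²) = √109 ≈ 10.44, ∠ = arctan(10/3) ≈ 73.30°
zero (s+960): 960 + j10 → |·| = √(960²+10²) = √921700 ≈ 960.05, ∠ = arctan(10/960) ≈ 0.60°
pole (s+10): 10 + j10 → |·| = √(10²+10²) = √200 ≈ 14.142, ∠ = arctan(10/10) ≈ 45.00°
pole (s+40): 40 + j10 → |·| = √(40²+10²) = √1700 ≈ 41.231, ∠ = arctan(10/40) ≈ 14.04°
|G| = 2 · 10023 / 583.09 ≈ 34.379
Gain = 20 log₁₀(34.379) ≈ 30.73 dB
∠G = 73.90° − 59.04° = 14.86°

At s = jω = j96:
zero (s+3): 3 + j96 → |·| = √(3²+96²) = √9225 ≈ 96.047, ∠ = arctan(96/3) ≈ 88.21°
zero (s+960): 960 + j96 → |·| = √(960²+96²) = √930816 ≈ 964.79, ∠ = arctan(96/960) ≈ 5.71°
pole (s+10): 10 + j96 → |·| = √(10²+96²) = √9316 ≈ 96.519, ∠ = arctan(96/10) ≈ 84.05°
pole (s+40): 40 + j96 → |·| = √(40²+96²) = √10816 ≈ 104, ∠ = arctan(96/40) ≈ 67.38°
|G| = 2 · 92665 / 10038 ≈ 18.463
Gain = 20 log₁₀(18.463) ≈ 25.33 dB
∠G = 93.92° − 151.43° = -57.51°

ω = 10: 30.7 dB, 14.9°; ω = 96: 25.3 dB, -57.5°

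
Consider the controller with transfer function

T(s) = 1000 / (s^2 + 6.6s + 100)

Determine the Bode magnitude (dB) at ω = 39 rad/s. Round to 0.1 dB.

-3.2 dB

At s = jω = j39:
quadratic: (j39)² + 6.6·j39 + 100 = -1421 + j257.4 → |·| ≈ 1444.1, ∠ ≈ 169.73°
|T| = 1000 / 1444.1 ≈ 0.69247
Gain = 20 log₁₀(0.69247) ≈ -3.19 dB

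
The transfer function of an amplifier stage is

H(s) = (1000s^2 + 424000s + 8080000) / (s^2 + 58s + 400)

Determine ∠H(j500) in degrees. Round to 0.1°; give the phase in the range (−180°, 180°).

Substitute s = j500:
Numerator: 1000(j500)^2 + 424000(j500) + 8080000 = -241920000 + j212000000
Denominator: (j500)^2 + 58(j500) + 400 = -249600 + j29000
|N| = √(241920000² + 212000000²) ≈ 3.2167e+08, ∠N ≈ 138.77°
|D| = √(249600² + 29000²) ≈ 2.5128e+05, ∠D ≈ 173.37°
∠H = 138.77° − 173.37° = -34.60°

-34.6°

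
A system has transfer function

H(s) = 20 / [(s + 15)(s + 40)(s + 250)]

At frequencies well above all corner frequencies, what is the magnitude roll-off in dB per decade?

Each pole contributes −20 dB/decade at high frequency; each zero contributes +20 dB/decade.
Net: 0 zero(s) − 3 pole(s) → -60 dB/decade.

-60 dB/decade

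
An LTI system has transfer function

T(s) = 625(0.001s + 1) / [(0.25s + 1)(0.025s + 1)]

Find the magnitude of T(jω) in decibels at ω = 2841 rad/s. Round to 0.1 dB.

At ω = 2841 rad/s:
zero (1 + j2841·0.001) = 1 + j2.841 → |·| ≈ 3.0119, ∠ ≈ 70.61°
pole (1 + j2841·0.25) = 1 + j710.25 → |·| ≈ 710.25, ∠ ≈ 89.92°
pole (1 + j2841·0.025) = 1 + j71.025 → |·| ≈ 71.032, ∠ ≈ 89.19°
|T| = 625 · 3.0119 / (710.25 · 71.032) ≈ 0.037313
Gain = 20 log₁₀(0.037313) ≈ -28.56 dB

-28.6 dB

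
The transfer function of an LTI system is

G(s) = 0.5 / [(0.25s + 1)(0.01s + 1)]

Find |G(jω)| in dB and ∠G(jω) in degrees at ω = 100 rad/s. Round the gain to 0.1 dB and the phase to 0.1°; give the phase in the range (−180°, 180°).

At ω = 100 rad/s:
pole (1 + j100·0.25) = 1 + j25 → |·| ≈ 25.02, ∠ ≈ 87.71°
pole (1 + j100·0.01) = 1 + j1 → |·| ≈ 1.4142, ∠ ≈ 45.00°
|G| = 0.5 · 1 / (25.02 · 1.4142) ≈ 0.014131
Gain = 20 log₁₀(0.014131) ≈ -37.00 dB
∠G = (0°) − (87.71° + 45.00°) = -132.71°

-37.0 dB, -132.7°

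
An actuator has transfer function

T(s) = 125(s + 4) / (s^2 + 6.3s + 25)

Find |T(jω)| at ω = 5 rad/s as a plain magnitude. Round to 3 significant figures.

At s = jω = j5:
zero (s+4): 4 + j5 → |·| = √(4²+5²) = √41 ≈ 6.4031, ∠ = arctan(5/4) ≈ 51.34°
quadratic: (j5)² + 6.3·j5 + 25 = 0 + j31.5 → |·| ≈ 31.5, ∠ ≈ 90.00°
|T| = 125 · 6.4031 / 31.5 ≈ 25.409

25.4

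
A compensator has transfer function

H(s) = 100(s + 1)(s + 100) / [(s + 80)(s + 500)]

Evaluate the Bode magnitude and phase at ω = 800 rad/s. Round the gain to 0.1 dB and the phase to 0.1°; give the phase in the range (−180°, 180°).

38.6 dB, 30.5°

At s = jω = j800:
zero (s+1): 1 + j800 → |·| = √(1²+800²) = √640001 ≈ 800, ∠ = arctan(800/1) ≈ 89.93°
zero (s+100): 100 + j800 → |·| = √(100²+800²) = √650000 ≈ 806.23, ∠ = arctan(800/100) ≈ 82.87°
pole (s+80): 80 + j800 → |·| = √(80²+800²) = √646400 ≈ 803.99, ∠ = arctan(800/80) ≈ 84.29°
pole (s+500): 500 + j800 → |·| = √(500²+800²) = √890000 ≈ 943.4, ∠ = arctan(800/500) ≈ 57.99°
|H| = 100 · 6.4498e+05 / 7.5848e+05 ≈ 85.036
Gain = 20 log₁₀(85.036) ≈ 38.59 dB
∠H = 172.80° − 142.28° = 30.52°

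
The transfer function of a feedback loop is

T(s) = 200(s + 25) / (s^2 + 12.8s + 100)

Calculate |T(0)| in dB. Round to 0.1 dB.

34.0 dB

T(0) = 200·25 / 100 = 50
20 log₁₀(50) ≈ 33.98 dB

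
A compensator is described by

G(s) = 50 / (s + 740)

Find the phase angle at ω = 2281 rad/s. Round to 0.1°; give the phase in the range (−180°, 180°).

-72.0°

Substitute s = j2281:
Numerator: 50 = 50 + j0
Denominator: (j2281) + 740 = 740 + j2281
|N| = √(50² + 0²) ≈ 50, ∠N ≈ 0.00°
|D| = √(740² + 2281²) ≈ 2398, ∠D ≈ 72.03°
∠G = 0.00° − 72.03° = -72.03°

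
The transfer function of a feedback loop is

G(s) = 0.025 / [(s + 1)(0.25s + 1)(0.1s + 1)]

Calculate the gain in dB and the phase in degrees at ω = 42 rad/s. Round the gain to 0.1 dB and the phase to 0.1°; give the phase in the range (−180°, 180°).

-97.7 dB, 110.2°

At ω = 42 rad/s:
pole (1 + j42·1) = 1 + j42 → |·| ≈ 42.012, ∠ ≈ 88.64°
pole (1 + j42·0.25) = 1 + j10.5 → |·| ≈ 10.548, ∠ ≈ 84.56°
pole (1 + j42·0.1) = 1 + j4.2 → |·| ≈ 4.3174, ∠ ≈ 76.61°
|G| = 0.025 · 1 / (42.012 · 10.548 · 4.3174) ≈ 1.3067e-05
Gain = 20 log₁₀(1.3067e-05) ≈ -97.68 dB
∠G = (0°) − (88.64° + 84.56° + 76.61°) = -249.81° ≡ 110.19° (principal value)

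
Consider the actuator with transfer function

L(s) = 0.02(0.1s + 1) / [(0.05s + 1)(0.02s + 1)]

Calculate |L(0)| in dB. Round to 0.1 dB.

L(0) = 0.02 · 1 / 1 = 0.02
20 log₁₀(0.02) ≈ -33.98 dB

-34.0 dB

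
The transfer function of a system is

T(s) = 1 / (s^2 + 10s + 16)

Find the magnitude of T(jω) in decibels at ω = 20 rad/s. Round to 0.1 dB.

Substitute s = j20:
Numerator: 1 = 1 + j0
Denominator: (j20)^2 + 10(j20) + 16 = -384 + j200
|N| = √(1² + 0²) ≈ 1, ∠N ≈ 0.00°
|D| = √(384² + 200²) ≈ 432.96, ∠D ≈ 152.49°
|T| = 1 / 432.96 ≈ 0.0023097
Gain = 20 log₁₀(0.0023097) ≈ -52.73 dB

-52.7 dB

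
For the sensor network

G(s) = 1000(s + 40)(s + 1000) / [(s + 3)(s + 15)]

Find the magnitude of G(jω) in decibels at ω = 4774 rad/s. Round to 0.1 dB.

At s = jω = j4774:
zero (s+40): 40 + j4774 → |·| = √(40²+4774²) = √22792676 ≈ 4774.2, ∠ = arctan(4774/40) ≈ 89.52°
zero (s+1000): 1000 + j4774 → |·| = √(1000²+4774²) = √23791076 ≈ 4877.6, ∠ = arctan(4774/1000) ≈ 78.17°
pole (s+3): 3 + j4774 → |·| = √(3²+4774²) = √22791085 ≈ 4774, ∠ = arctan(4774/3) ≈ 89.96°
pole (s+15): 15 + j4774 → |·| = √(15²+4774²) = √22791301 ≈ 4774, ∠ = arctan(4774/15) ≈ 89.82°
|G| = 1000 · 2.3287e+07 / 2.2791e+07 ≈ 1021.8
Gain = 20 log₁₀(1021.8) ≈ 60.19 dB

60.2 dB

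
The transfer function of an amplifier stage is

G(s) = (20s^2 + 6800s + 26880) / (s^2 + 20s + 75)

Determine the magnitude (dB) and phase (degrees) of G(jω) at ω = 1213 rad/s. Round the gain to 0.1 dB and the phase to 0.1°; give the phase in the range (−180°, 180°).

Substitute s = j1213:
Numerator: 20(j1213)^2 + 6800(j1213) + 26880 = -29400500 + j8248400
Denominator: (j1213)^2 + 20(j1213) + 75 = -1471294 + j24260
|N| = √(29400500² + 8248400²) ≈ 3.0536e+07, ∠N ≈ 164.33°
|D| = √(1471294² + 24260²) ≈ 1.4715e+06, ∠D ≈ 179.06°
|G| = 3.0536e+07 / 1.4715e+06 ≈ 20.752
Gain = 20 log₁₀(20.752) ≈ 26.34 dB
∠G = 164.33° − 179.06° = -14.73°

26.3 dB, -14.7°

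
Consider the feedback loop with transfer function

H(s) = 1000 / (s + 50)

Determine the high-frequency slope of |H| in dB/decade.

Each pole contributes −20 dB/decade at high frequency; each zero contributes +20 dB/decade.
Net: 0 zero(s) − 1 pole(s) → -20 dB/decade.

-20 dB/decade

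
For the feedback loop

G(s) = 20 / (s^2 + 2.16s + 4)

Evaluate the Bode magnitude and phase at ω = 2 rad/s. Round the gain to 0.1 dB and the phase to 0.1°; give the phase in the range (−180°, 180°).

At s = jω = j2:
quadratic: (j2)² + 2.16·j2 + 4 = 0 + j4.32 → |·| ≈ 4.32, ∠ ≈ 90.00°
|G| = 20 / 4.32 ≈ 4.6296
Gain = 20 log₁₀(4.6296) ≈ 13.31 dB
∠G = 0.00° − 90.00° = -90.00°

13.3 dB, -90.0°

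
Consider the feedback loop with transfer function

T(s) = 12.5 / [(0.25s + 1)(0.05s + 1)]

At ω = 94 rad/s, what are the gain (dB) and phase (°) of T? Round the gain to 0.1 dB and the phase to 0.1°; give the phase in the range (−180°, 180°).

-19.1 dB, -165.6°

At ω = 94 rad/s:
pole (1 + j94·0.25) = 1 + j23.5 → |·| ≈ 23.521, ∠ ≈ 87.56°
pole (1 + j94·0.05) = 1 + j4.7 → |·| ≈ 4.8052, ∠ ≈ 77.99°
|T| = 12.5 · 1 / (23.521 · 4.8052) ≈ 0.1106
Gain = 20 log₁₀(0.1106) ≈ -19.12 dB
∠T = (0°) − (87.56° + 77.99°) = -165.55°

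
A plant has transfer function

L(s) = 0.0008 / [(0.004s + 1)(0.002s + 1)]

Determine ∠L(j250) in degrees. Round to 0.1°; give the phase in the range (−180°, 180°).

At ω = 250 rad/s:
pole (1 + j250·0.004) = 1 + j1 → |·| ≈ 1.4142, ∠ ≈ 45.00°
pole (1 + j250·0.002) = 1 + j0.5 → |·| ≈ 1.118, ∠ ≈ 26.57°
∠L = (0°) − (45.00° + 26.57°) = -71.57°

-71.6°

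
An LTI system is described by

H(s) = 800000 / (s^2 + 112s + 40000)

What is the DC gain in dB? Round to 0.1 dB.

H(0) = 800000 / 40000 = 20
20 log₁₀(20) ≈ 26.02 dB

26.0 dB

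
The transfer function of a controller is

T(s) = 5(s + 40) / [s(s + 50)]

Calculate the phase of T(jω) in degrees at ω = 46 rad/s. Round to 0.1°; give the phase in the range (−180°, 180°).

-83.6°

At s = jω = j46:
zero (s+40): 40 + j46 → |·| = √(40²+46²) = √3716 ≈ 60.959, ∠ = arctan(46/40) ≈ 48.99°
pole (s+50): 50 + j46 → |·| = √(50²+46²) = √4616 ≈ 67.941, ∠ = arctan(46/50) ≈ 42.61°
pole at origin: |s| = 46, ∠ = 90.00° (in denominator)
∠T = 48.99° − 132.61° = -83.62°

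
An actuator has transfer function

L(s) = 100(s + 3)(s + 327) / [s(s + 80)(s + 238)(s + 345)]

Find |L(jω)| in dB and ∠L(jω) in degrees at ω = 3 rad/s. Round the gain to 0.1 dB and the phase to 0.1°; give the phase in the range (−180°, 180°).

At s = jω = j3:
zero (s+3): 3 + j3 → |·| = √(3²+3²) = √18 ≈ 4.2426, ∠ = arctan(3/3) ≈ 45.00°
zero (s+327): 327 + j3 → |·| = √(327²+3²) = √106938 ≈ 327.01, ∠ = arctan(3/327) ≈ 0.53°
pole (s+80): 80 + j3 → |·| = √(80²+3²) = √6409 ≈ 80.056, ∠ = arctan(3/80) ≈ 2.15°
pole (s+238): 238 + j3 → |·| = √(238²+3²) = √56653 ≈ 238.02, ∠ = arctan(3/238) ≈ 0.72°
pole (s+345): 345 + j3 → |·| = √(345²+3²) = √119034 ≈ 345.01, ∠ = arctan(3/345) ≈ 0.50°
pole at origin: |s| = 3, ∠ = 90.00° (in denominator)
|L| = 100 · 1387.4 / 1.9722e+07 ≈ 0.0070348
Gain = 20 log₁₀(0.0070348) ≈ -43.05 dB
∠L = 45.53° − 93.37° = -47.84°

-43.1 dB, -47.8°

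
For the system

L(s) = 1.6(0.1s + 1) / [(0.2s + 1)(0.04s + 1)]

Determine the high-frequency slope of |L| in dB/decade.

-20 dB/decade

Each pole contributes −20 dB/decade at high frequency; each zero contributes +20 dB/decade.
Net: 1 zero(s) − 2 pole(s) → -20 dB/decade.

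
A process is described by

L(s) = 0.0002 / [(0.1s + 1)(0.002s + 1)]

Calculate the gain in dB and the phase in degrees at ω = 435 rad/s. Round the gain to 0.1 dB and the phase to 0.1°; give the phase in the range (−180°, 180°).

-109.2 dB, -129.7°

At ω = 435 rad/s:
pole (1 + j435·0.1) = 1 + j43.5 → |·| ≈ 43.511, ∠ ≈ 88.68°
pole (1 + j435·0.002) = 1 + j0.87 → |·| ≈ 1.3255, ∠ ≈ 41.02°
|L| = 0.0002 · 1 / (43.511 · 1.3255) ≈ 3.4678e-06
Gain = 20 log₁₀(3.4678e-06) ≈ -109.20 dB
∠L = (0°) − (88.68° + 41.02°) = -129.70°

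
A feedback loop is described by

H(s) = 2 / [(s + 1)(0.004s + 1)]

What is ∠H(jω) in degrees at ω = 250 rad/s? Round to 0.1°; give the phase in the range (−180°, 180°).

At ω = 250 rad/s:
pole (1 + j250·1) = 1 + j250 → |·| ≈ 250, ∠ ≈ 89.77°
pole (1 + j250·0.004) = 1 + j1 → |·| ≈ 1.4142, ∠ ≈ 45.00°
∠H = (0°) − (89.77° + 45.00°) = -134.77°

-134.8°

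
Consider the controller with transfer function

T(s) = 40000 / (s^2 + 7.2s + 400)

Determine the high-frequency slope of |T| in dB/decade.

-40 dB/decade

Each pole contributes −20 dB/decade at high frequency; each zero contributes +20 dB/decade.
Net: 0 zero(s) − 2 pole(s) → -40 dB/decade.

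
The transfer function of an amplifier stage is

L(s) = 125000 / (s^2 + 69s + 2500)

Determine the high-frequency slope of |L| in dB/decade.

Each pole contributes −20 dB/decade at high frequency; each zero contributes +20 dB/decade.
Net: 0 zero(s) − 2 pole(s) → -40 dB/decade.

-40 dB/decade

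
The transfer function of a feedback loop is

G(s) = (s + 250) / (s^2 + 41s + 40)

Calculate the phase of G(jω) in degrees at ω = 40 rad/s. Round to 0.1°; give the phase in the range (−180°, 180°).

Substitute s = j40:
Numerator: (j40) + 250 = 250 + j40
Denominator: (j40)^2 + 41(j40) + 40 = -1560 + j1640
|N| = √(250² + 40²) ≈ 253.18, ∠N ≈ 9.09°
|D| = √(1560² + 1640²) ≈ 2263.4, ∠D ≈ 133.57°
∠G = 9.09° − 133.57° = -124.48°

-124.5°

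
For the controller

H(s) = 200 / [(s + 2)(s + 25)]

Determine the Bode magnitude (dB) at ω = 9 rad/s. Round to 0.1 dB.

-1.8 dB

At s = jω = j9:
pole (s+2): 2 + j9 → |·| = √(2²+9²) = √85 ≈ 9.2195, ∠ = arctan(9/2) ≈ 77.47°
pole (s+25): 25 + j9 → |·| = √(25²+9²) = √706 ≈ 26.571, ∠ = arctan(9/25) ≈ 19.80°
|H| = 200 / 244.97 ≈ 0.81643
Gain = 20 log₁₀(0.81643) ≈ -1.76 dB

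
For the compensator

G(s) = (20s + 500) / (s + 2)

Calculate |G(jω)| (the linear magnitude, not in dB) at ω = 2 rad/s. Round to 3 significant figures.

177

Substitute s = j2:
Numerator: 20(j2) + 500 = 500 + j40
Denominator: (j2) + 2 = 2 + j2
|N| = √(500² + 40²) ≈ 501.6, ∠N ≈ 4.57°
|D| = √(2² + 2²) ≈ 2.8284, ∠D ≈ 45.00°
|G| = 501.6 / 2.8284 ≈ 177.34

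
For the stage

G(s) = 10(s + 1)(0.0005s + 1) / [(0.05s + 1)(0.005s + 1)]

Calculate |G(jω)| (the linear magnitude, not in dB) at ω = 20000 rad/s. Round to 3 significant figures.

At ω = 20000 rad/s:
zero (1 + j20000·1) = 1 + j20000 → |·| ≈ 20000, ∠ ≈ 90.00°
zero (1 + j20000·0.0005) = 1 + j10 → |·| ≈ 10.05, ∠ ≈ 84.29°
pole (1 + j20000·0.05) = 1 + j1000 → |·| ≈ 1000, ∠ ≈ 89.94°
pole (1 + j20000·0.005) = 1 + j100 → |·| ≈ 100, ∠ ≈ 89.43°
|G| = 10 · 20000 · 10.05 / (1000 · 100) ≈ 20.1

20.1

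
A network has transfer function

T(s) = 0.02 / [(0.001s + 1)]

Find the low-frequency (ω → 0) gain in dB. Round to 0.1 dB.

T(0) = 0.02 · 1 / 1 = 0.02
20 log₁₀(0.02) ≈ -33.98 dB

-34.0 dB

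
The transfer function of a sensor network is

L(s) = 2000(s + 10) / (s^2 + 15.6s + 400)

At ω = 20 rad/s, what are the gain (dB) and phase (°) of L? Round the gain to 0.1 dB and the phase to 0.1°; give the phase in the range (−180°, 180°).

43.1 dB, -26.6°

At s = jω = j20:
zero (s+10): 10 + j20 → |·| = √(10²+20²) = √500 ≈ 22.361, ∠ = arctan(20/10) ≈ 63.43°
quadratic: (j20)² + 15.6·j20 + 400 = 0 + j312 → |·| ≈ 312, ∠ ≈ 90.00°
|L| = 2000 · 22.361 / 312 ≈ 143.34
Gain = 20 log₁₀(143.34) ≈ 43.13 dB
∠L = 63.43° − 90.00° = -26.57°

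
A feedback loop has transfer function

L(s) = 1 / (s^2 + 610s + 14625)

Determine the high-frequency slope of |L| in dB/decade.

Each pole contributes −20 dB/decade at high frequency; each zero contributes +20 dB/decade.
Net: 0 zero(s) − 2 pole(s) → -40 dB/decade.

-40 dB/decade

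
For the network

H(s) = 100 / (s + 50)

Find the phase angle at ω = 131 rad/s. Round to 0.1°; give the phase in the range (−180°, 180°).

-69.1°

At s = jω = j131:
pole (s+50): 50 + j131 → |·| = √(50²+131²) = √19661 ≈ 140.22, ∠ = arctan(131/50) ≈ 69.11°
∠H = 0.00° − 69.11° = -69.11°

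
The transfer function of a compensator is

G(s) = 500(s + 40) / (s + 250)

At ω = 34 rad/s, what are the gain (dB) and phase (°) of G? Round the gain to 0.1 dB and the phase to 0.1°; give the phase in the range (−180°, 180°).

40.3 dB, 32.6°

At s = jω = j34:
zero (s+40): 40 + j34 → |·| = √(40²+34²) = √2756 ≈ 52.498, ∠ = arctan(34/40) ≈ 40.36°
pole (s+250): 250 + j34 → |·| = √(250²+34²) = √63656 ≈ 252.3, ∠ = arctan(34/250) ≈ 7.74°
|G| = 500 · 52.498 / 252.3 ≈ 104.04
Gain = 20 log₁₀(104.04) ≈ 40.34 dB
∠G = 40.36° − 7.74° = 32.62°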